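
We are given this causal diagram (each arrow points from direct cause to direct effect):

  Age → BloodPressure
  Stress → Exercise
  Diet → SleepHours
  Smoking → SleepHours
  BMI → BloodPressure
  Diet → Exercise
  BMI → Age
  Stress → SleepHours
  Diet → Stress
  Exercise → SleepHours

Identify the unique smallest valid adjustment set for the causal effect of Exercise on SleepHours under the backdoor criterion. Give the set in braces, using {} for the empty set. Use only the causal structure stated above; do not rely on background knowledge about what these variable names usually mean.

{Diet, Stress}

Variables eligible for adjustment (non-descendants of Exercise, excluding Exercise and SleepHours): {Age, BMI, BloodPressure, Diet, Smoking, Stress}.
Backdoor paths from Exercise to SleepHours:
  P1: Exercise <- Diet -> Stress -> SleepHours
  P2: Exercise <- Diet -> SleepHours
  P3: Exercise <- Stress <- Diet -> SleepHours
  P4: Exercise <- Stress -> SleepHours
The empty set is not sufficient: P1 (Exercise <- Diet -> Stress -> SleepHours) has no collider blocking it and no conditioned non-collider, so it is open.
Try {Diet, Stress}:
  P1: blocked at fork node Diet ∈ conditioning set.
  P2: blocked at fork node Diet ∈ conditioning set.
  P3: blocked at chain node Stress ∈ conditioning set.
  P4: blocked at fork node Stress ∈ conditioning set.
{Diet, Stress} contains no descendant of Exercise and blocks every backdoor path.
Every element of {Diet, Stress} is needed (dropping Diet leaves P2 open; dropping Stress leaves P4 open), so no proper subset is valid.
Among all size-2 subsets of the eligible variables, only {Diet, Stress} blocks every backdoor path, so it is the unique smallest valid adjustment set.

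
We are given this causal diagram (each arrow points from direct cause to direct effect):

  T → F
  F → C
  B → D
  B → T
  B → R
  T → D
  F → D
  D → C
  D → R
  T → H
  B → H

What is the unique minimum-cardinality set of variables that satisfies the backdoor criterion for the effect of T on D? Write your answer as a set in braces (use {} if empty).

Variables eligible for adjustment (non-descendants of T, excluding T and D): {B}.
Backdoor paths from T to D:
  P1: T <- B -> D
  P2: T <- B -> R <- D
The empty set is not sufficient: P1 (T <- B -> D) has no collider blocking it and no conditioned non-collider, so it is open.
Try {B}:
  P1: blocked at fork node B ∈ conditioning set.
  P2: blocked at fork node B ∈ conditioning set.
{B} contains no descendant of T and blocks every backdoor path.
{B} is the unique smallest valid adjustment set.

{B}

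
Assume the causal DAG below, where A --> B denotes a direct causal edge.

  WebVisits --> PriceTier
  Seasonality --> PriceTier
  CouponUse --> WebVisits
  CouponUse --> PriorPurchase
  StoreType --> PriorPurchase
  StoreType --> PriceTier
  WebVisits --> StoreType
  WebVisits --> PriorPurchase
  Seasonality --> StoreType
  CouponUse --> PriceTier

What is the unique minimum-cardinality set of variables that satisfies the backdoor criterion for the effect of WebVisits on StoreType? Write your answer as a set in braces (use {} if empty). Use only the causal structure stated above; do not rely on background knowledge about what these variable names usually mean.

Variables eligible for adjustment (non-descendants of WebVisits, excluding WebVisits and StoreType): {CouponUse, Seasonality}.
Backdoor paths from WebVisits to StoreType:
  P1: WebVisits <- CouponUse -> PriceTier <- Seasonality -> StoreType
  P2: WebVisits <- CouponUse -> PriceTier <- StoreType
  P3: WebVisits <- CouponUse -> PriorPurchase <- StoreType
Each backdoor path contains an unconditioned collider, so every path is already blocked with the empty conditioning set:
  P1: blocked at collider PriceTier (neither it nor any descendant is in the conditioning set).
  P2: blocked at collider PriceTier (neither it nor any descendant is in the conditioning set).
  P3: blocked at collider PriorPurchase (neither it nor any descendant is in the conditioning set).
The empty set is therefore the unique smallest valid set.

{}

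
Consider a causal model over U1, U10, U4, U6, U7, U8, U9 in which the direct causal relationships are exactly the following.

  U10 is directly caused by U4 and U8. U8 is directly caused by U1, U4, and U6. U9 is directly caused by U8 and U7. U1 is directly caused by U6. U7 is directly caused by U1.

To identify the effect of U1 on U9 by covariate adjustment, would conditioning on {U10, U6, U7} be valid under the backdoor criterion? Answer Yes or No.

Backdoor paths from U1 to U9 (paths whose first edge points into U1):
  P1: U1 <- U6 -> U8 -> U9
Condition 1 (no descendant of U1 in the set): FAILS — U10 and U7 are descendants of U1.
Condition 2 (every backdoor path blocked by {U10, U6, U7}):
  P1: blocked at fork node U6 ∈ conditioning set.
{U10, U6, U7} does not satisfy the backdoor criterion.

No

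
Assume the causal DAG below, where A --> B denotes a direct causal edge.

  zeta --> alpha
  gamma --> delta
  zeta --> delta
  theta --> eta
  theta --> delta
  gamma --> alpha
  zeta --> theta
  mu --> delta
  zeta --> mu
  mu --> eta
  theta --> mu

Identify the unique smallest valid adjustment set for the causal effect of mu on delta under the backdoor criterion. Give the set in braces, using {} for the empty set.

Variables eligible for adjustment (non-descendants of mu, excluding mu and delta): {alpha, gamma, theta, zeta}.
Backdoor paths from mu to delta:
  P1: mu <- zeta -> theta -> delta
  P2: mu <- zeta -> alpha <- gamma -> delta
  P3: mu <- zeta -> delta
  P4: mu <- theta <- zeta -> alpha <- gamma -> delta
  P5: mu <- theta <- zeta -> delta
  P6: mu <- theta -> delta
The empty set is not sufficient: P1 (mu <- zeta -> theta -> delta) has no collider blocking it and no conditioned non-collider, so it is open.
Try {theta, zeta}:
  P1: blocked at fork node zeta ∈ conditioning set.
  P2: blocked at fork node zeta ∈ conditioning set.
  P3: blocked at fork node zeta ∈ conditioning set.
  P4: blocked at chain node theta ∈ conditioning set.
  P5: blocked at chain node theta ∈ conditioning set.
  P6: blocked at fork node theta ∈ conditioning set.
{theta, zeta} contains no descendant of mu and blocks every backdoor path.
Every element of {theta, zeta} is needed (dropping theta leaves P6 open; dropping zeta leaves P3 open), so no proper subset is valid.
Among all size-2 subsets of the eligible variables, only {theta, zeta} blocks every backdoor path, so it is the unique smallest valid adjustment set.

{theta, zeta}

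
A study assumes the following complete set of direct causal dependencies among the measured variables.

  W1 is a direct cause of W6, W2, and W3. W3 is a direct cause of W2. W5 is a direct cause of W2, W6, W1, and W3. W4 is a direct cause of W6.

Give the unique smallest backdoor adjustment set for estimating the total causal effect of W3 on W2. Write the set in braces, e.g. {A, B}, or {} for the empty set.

Variables eligible for adjustment (non-descendants of W3, excluding W3 and W2): {W1, W4, W5, W6}.
Backdoor paths from W3 to W2:
  P1: W3 <- W5 -> W1 -> W2
  P2: W3 <- W5 -> W2
  P3: W3 <- W5 -> W6 <- W1 -> W2
  P4: W3 <- W1 <- W5 -> W2
  P5: W3 <- W1 -> W2
  P6: W3 <- W1 -> W6 <- W5 -> W2
The empty set is not sufficient: P1 (W3 <- W5 -> W1 -> W2) has no collider blocking it and no conditioned non-collider, so it is open.
Try {W1, W5}:
  P1: blocked at fork node W5 ∈ conditioning set.
  P2: blocked at fork node W5 ∈ conditioning set.
  P3: blocked at fork node W5 ∈ conditioning set.
  P4: blocked at chain node W1 ∈ conditioning set.
  P5: blocked at fork node W1 ∈ conditioning set.
  P6: blocked at fork node W1 ∈ conditioning set.
{W1, W5} contains no descendant of W3 and blocks every backdoor path.
Every element of {W1, W5} is needed (dropping W1 leaves P5 open; dropping W5 leaves P2 open), so no proper subset is valid.
Among all size-2 subsets of the eligible variables, only {W1, W5} blocks every backdoor path, so it is the unique smallest valid adjustment set.

{W1, W5}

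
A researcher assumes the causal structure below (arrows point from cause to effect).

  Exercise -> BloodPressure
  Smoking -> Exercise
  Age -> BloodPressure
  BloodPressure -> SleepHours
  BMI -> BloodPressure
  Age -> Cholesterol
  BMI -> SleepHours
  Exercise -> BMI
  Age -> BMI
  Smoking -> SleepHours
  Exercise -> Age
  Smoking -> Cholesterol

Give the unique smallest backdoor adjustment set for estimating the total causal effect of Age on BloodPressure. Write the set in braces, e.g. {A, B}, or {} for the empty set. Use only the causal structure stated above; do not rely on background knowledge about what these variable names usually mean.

{Exercise}

Variables eligible for adjustment (non-descendants of Age, excluding Age and BloodPressure): {Exercise, Smoking}.
Backdoor paths from Age to BloodPressure:
  P1: Age <- Exercise <- Smoking -> SleepHours <- BMI -> BloodPressure
  P2: Age <- Exercise <- Smoking -> SleepHours <- BloodPressure
  P3: Age <- Exercise -> BMI -> BloodPressure
  P4: Age <- Exercise -> BMI -> SleepHours <- BloodPressure
  P5: Age <- Exercise -> BloodPressure
The empty set is not sufficient: P3 (Age <- Exercise -> BMI -> BloodPressure) has no collider blocking it and no conditioned non-collider, so it is open.
Try {Exercise}:
  P1: blocked at chain node Exercise ∈ conditioning set.
  P2: blocked at chain node Exercise ∈ conditioning set.
  P3: blocked at fork node Exercise ∈ conditioning set.
  P4: blocked at fork node Exercise ∈ conditioning set.
  P5: blocked at fork node Exercise ∈ conditioning set.
{Exercise} contains no descendant of Age and blocks every backdoor path.
No other singleton works — e.g. {Smoking} leaves P3 open — so {Exercise} is the unique smallest valid adjustment set.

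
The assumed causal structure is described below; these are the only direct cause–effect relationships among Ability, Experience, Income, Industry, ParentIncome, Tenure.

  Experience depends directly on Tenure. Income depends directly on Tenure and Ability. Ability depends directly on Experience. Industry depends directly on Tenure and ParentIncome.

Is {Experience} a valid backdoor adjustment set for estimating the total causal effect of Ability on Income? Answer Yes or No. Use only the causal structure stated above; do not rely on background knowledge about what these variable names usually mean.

Backdoor paths from Ability to Income (paths whose first edge points into Ability):
  P1: Ability <- Experience <- Tenure -> Income
Condition 1 (no descendant of Ability in the set): holds — descendants of Ability are {Income}; none are in {Experience}.
Condition 2 (every backdoor path blocked by {Experience}):
  P1: blocked at chain node Experience ∈ conditioning set.
{Experience} satisfies the backdoor criterion.

Yes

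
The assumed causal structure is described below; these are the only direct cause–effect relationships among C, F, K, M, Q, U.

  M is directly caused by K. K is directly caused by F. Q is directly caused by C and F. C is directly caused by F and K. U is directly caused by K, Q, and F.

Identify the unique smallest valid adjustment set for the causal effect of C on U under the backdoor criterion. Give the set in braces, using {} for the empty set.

{F, K}

Variables eligible for adjustment (non-descendants of C, excluding C and U): {F, K, M}.
Backdoor paths from C to U:
  P1: C <- F -> K -> U
  P2: C <- F -> Q -> U
  P3: C <- F -> U
  P4: C <- K <- F -> Q -> U
  P5: C <- K <- F -> U
  P6: C <- K -> U
The empty set is not sufficient: P1 (C <- F -> K -> U) has no collider blocking it and no conditioned non-collider, so it is open.
Try {F, K}:
  P1: blocked at fork node F ∈ conditioning set.
  P2: blocked at fork node F ∈ conditioning set.
  P3: blocked at fork node F ∈ conditioning set.
  P4: blocked at chain node K ∈ conditioning set.
  P5: blocked at chain node K ∈ conditioning set.
  P6: blocked at fork node K ∈ conditioning set.
{F, K} contains no descendant of C and blocks every backdoor path.
Every element of {F, K} is needed (dropping F leaves P2 open; dropping K leaves P6 open), so no proper subset is valid.
Among all size-2 subsets of the eligible variables, only {F, K} blocks every backdoor path, so it is the unique smallest valid adjustment set.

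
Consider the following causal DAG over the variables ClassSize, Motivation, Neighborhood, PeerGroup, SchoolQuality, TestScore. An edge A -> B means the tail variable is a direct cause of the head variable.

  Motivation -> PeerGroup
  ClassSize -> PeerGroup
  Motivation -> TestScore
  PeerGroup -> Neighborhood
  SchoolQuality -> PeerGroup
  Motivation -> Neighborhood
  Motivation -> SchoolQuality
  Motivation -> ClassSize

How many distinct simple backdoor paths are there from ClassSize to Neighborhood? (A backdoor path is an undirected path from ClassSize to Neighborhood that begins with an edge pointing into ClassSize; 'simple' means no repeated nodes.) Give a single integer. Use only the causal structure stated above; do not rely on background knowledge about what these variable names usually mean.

3

A backdoor path from ClassSize to Neighborhood is any simple undirected path whose first edge points into ClassSize (i.e. leaves ClassSize via a parent).
Parents of ClassSize: {Motivation}.
Enumerating:
  P1: ClassSize <- Motivation -> SchoolQuality -> PeerGroup -> Neighborhood
  P2: ClassSize <- Motivation -> PeerGroup -> Neighborhood
  P3: ClassSize <- Motivation -> Neighborhood
That exhausts the simple backdoor paths. Count: 3.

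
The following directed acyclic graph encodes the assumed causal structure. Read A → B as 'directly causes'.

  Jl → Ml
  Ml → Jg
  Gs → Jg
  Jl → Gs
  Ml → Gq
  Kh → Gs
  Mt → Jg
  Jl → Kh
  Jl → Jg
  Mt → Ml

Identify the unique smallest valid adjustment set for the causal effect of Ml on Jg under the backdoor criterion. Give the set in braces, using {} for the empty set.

Variables eligible for adjustment (non-descendants of Ml, excluding Ml and Jg): {Gs, Jl, Kh, Mt}.
Backdoor paths from Ml to Jg:
  P1: Ml <- Jl -> Kh -> Gs -> Jg
  P2: Ml <- Jl -> Gs -> Jg
  P3: Ml <- Jl -> Jg
  P4: Ml <- Mt -> Jg
The empty set is not sufficient: P1 (Ml <- Jl -> Kh -> Gs -> Jg) has no collider blocking it and no conditioned non-collider, so it is open.
Try {Jl, Mt}:
  P1: blocked at fork node Jl ∈ conditioning set.
  P2: blocked at fork node Jl ∈ conditioning set.
  P3: blocked at fork node Jl ∈ conditioning set.
  P4: blocked at fork node Mt ∈ conditioning set.
{Jl, Mt} contains no descendant of Ml and blocks every backdoor path.
Every element of {Jl, Mt} is needed (dropping Jl leaves P1 open; dropping Mt leaves P4 open), so no proper subset is valid.
Among all size-2 subsets of the eligible variables, only {Jl, Mt} blocks every backdoor path, so it is the unique smallest valid adjustment set.

{Jl, Mt}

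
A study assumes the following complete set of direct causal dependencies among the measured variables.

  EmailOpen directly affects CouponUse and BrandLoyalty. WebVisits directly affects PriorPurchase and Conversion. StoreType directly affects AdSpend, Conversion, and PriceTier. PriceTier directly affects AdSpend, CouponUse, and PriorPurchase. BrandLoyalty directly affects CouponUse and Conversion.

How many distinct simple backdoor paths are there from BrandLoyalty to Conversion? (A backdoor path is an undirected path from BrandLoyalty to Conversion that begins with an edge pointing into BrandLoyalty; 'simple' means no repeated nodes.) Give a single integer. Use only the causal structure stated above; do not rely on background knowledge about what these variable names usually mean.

A backdoor path from BrandLoyalty to Conversion is any simple undirected path whose first edge points into BrandLoyalty (i.e. leaves BrandLoyalty via a parent).
Parents of BrandLoyalty: {EmailOpen}.
Enumerating:
  P1: BrandLoyalty <- EmailOpen -> CouponUse <- PriceTier <- StoreType -> Conversion
  P2: BrandLoyalty <- EmailOpen -> CouponUse <- PriceTier -> AdSpend <- StoreType -> Conversion
  P3: BrandLoyalty <- EmailOpen -> CouponUse <- PriceTier -> PriorPurchase <- WebVisits -> Conversion
That exhausts the simple backdoor paths. Count: 3.

3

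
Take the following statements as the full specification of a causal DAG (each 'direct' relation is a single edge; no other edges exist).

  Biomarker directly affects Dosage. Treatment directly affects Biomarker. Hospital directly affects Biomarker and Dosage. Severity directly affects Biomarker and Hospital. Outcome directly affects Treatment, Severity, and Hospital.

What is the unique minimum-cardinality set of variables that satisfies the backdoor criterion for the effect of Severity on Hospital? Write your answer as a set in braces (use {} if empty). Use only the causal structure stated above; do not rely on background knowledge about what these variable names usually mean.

{Outcome}

Variables eligible for adjustment (non-descendants of Severity, excluding Severity and Hospital): {Outcome, Treatment}.
Backdoor paths from Severity to Hospital:
  P1: Severity <- Outcome -> Treatment -> Biomarker <- Hospital
  P2: Severity <- Outcome -> Treatment -> Biomarker -> Dosage <- Hospital
  P3: Severity <- Outcome -> Hospital
The empty set is not sufficient: P3 (Severity <- Outcome -> Hospital) has no collider blocking it and no conditioned non-collider, so it is open.
Try {Outcome}:
  P1: blocked at fork node Outcome ∈ conditioning set.
  P2: blocked at fork node Outcome ∈ conditioning set.
  P3: blocked at fork node Outcome ∈ conditioning set.
{Outcome} contains no descendant of Severity and blocks every backdoor path.
No other singleton works — e.g. {Treatment} leaves P3 open — so {Outcome} is the unique smallest valid adjustment set.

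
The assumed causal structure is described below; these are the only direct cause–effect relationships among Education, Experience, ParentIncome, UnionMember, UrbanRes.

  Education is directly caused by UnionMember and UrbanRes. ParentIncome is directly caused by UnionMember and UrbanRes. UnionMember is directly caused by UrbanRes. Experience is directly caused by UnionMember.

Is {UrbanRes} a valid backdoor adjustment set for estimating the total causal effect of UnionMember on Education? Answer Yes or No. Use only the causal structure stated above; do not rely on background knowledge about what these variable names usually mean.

Yes

Backdoor paths from UnionMember to Education (paths whose first edge points into UnionMember):
  P1: UnionMember <- UrbanRes -> Education
Condition 1 (no descendant of UnionMember in the set): holds — descendants of UnionMember are {Education, Experience, ParentIncome}; none are in {UrbanRes}.
Condition 2 (every backdoor path blocked by {UrbanRes}):
  P1: blocked at fork node UrbanRes ∈ conditioning set.
{UrbanRes} satisfies the backdoor criterion.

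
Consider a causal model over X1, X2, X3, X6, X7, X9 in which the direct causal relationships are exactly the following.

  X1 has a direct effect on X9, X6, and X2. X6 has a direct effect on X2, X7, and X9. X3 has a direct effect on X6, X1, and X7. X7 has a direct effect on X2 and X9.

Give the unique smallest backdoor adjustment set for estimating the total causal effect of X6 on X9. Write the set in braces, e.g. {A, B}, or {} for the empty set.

{X1, X3}

Variables eligible for adjustment (non-descendants of X6, excluding X6 and X9): {X1, X3}.
Backdoor paths from X6 to X9:
  P1: X6 <- X3 -> X1 -> X9
  P2: X6 <- X3 -> X1 -> X2 <- X7 -> X9
  P3: X6 <- X3 -> X7 -> X9
  P4: X6 <- X3 -> X7 -> X2 <- X1 -> X9
  P5: X6 <- X1 <- X3 -> X7 -> X9
  P6: X6 <- X1 -> X9
  P7: X6 <- X1 -> X2 <- X7 -> X9
The empty set is not sufficient: P1 (X6 <- X3 -> X1 -> X9) has no collider blocking it and no conditioned non-collider, so it is open.
Try {X1, X3}:
  P1: blocked at fork node X3 ∈ conditioning set.
  P2: blocked at fork node X3 ∈ conditioning set.
  P3: blocked at fork node X3 ∈ conditioning set.
  P4: blocked at fork node X3 ∈ conditioning set.
  P5: blocked at chain node X1 ∈ conditioning set.
  P6: blocked at fork node X1 ∈ conditioning set.
  P7: blocked at fork node X1 ∈ conditioning set.
{X1, X3} contains no descendant of X6 and blocks every backdoor path.
Every element of {X1, X3} is needed (dropping X1 leaves P6 open; dropping X3 leaves P3 open), so no proper subset is valid.
Among all size-2 subsets of the eligible variables, only {X1, X3} blocks every backdoor path, so it is the unique smallest valid adjustment set.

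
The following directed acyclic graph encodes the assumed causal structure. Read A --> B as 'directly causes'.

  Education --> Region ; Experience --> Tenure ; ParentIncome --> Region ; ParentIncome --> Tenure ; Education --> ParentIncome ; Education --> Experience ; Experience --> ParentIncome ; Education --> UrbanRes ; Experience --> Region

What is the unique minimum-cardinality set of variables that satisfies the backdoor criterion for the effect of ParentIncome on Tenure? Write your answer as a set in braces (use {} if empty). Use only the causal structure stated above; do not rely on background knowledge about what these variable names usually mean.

{Experience}

Variables eligible for adjustment (non-descendants of ParentIncome, excluding ParentIncome and Tenure): {Education, Experience, UrbanRes}.
Backdoor paths from ParentIncome to Tenure:
  P1: ParentIncome <- Education -> Experience -> Tenure
  P2: ParentIncome <- Education -> Region <- Experience -> Tenure
  P3: ParentIncome <- Experience -> Tenure
The empty set is not sufficient: P1 (ParentIncome <- Education -> Experience -> Tenure) has no collider blocking it and no conditioned non-collider, so it is open.
Try {Experience}:
  P1: blocked at chain node Experience ∈ conditioning set.
  P2: blocked at collider Region (neither it nor any descendant is in the conditioning set).
  P3: blocked at fork node Experience ∈ conditioning set.
{Experience} contains no descendant of ParentIncome and blocks every backdoor path.
No other singleton works — e.g. {Education} leaves P3 open — so {Experience} is the unique smallest valid adjustment set.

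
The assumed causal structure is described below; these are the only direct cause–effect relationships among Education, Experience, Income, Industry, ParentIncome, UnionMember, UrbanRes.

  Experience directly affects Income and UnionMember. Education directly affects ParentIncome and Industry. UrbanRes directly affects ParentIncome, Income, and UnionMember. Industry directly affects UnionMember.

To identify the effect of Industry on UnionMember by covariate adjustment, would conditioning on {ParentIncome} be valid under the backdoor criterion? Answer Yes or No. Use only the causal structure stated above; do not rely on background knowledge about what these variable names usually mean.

Backdoor paths from Industry to UnionMember (paths whose first edge points into Industry):
  P1: Industry <- Education -> ParentIncome <- UrbanRes -> Income <- Experience -> UnionMember
  P2: Industry <- Education -> ParentIncome <- UrbanRes -> UnionMember
Condition 1 (no descendant of Industry in the set): holds — descendants of Industry are {UnionMember}; none are in {ParentIncome}.
Condition 2 (every backdoor path blocked by {ParentIncome}):
  P1: blocked at collider Income (neither it nor any descendant is in the conditioning set).
  P2: open — collider(s) ParentIncome are conditioned on (or have a conditioned descendant) and no non-collider on the path is in the set.
{ParentIncome} does not satisfy the backdoor criterion.

No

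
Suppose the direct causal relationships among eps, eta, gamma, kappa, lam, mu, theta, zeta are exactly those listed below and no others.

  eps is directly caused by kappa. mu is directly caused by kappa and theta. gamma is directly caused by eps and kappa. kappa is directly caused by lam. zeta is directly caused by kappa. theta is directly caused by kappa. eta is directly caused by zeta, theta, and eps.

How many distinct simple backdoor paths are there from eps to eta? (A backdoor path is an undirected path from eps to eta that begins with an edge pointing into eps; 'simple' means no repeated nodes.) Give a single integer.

A backdoor path from eps to eta is any simple undirected path whose first edge points into eps (i.e. leaves eps via a parent).
Parents of eps: {kappa}.
Enumerating:
  P1: eps <- kappa -> theta -> eta
  P2: eps <- kappa -> zeta -> eta
  P3: eps <- kappa -> mu <- theta -> eta
That exhausts the simple backdoor paths. Count: 3.

3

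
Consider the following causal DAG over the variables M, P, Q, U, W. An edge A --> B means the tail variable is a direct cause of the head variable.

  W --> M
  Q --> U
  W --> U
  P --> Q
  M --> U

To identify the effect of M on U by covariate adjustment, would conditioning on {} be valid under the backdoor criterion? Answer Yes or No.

No

Backdoor paths from M to U (paths whose first edge points into M):
  P1: M <- W -> U
Condition 1 (no descendant of M in the set): holds — descendants of M are {U}; none are in {}.
Condition 2 (every backdoor path blocked by {}):
  P1: open — no interior node is in the conditioning set.
{} does not satisfy the backdoor criterion.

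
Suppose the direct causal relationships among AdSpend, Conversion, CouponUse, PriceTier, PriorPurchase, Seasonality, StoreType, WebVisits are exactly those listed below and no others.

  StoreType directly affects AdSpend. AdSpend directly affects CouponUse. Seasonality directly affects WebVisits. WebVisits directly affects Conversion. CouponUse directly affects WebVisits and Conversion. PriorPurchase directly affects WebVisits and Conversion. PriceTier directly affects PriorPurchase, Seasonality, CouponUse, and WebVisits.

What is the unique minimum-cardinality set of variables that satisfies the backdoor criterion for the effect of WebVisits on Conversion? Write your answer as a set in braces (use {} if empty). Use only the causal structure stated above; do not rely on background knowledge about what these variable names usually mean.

{CouponUse, PriorPurchase}

Variables eligible for adjustment (non-descendants of WebVisits, excluding WebVisits and Conversion): {AdSpend, CouponUse, PriceTier, PriorPurchase, Seasonality, StoreType}.
Backdoor paths from WebVisits to Conversion:
  P1: WebVisits <- PriceTier -> PriorPurchase -> Conversion
  P2: WebVisits <- PriceTier -> CouponUse -> Conversion
  P3: WebVisits <- Seasonality <- PriceTier -> PriorPurchase -> Conversion
  P4: WebVisits <- Seasonality <- PriceTier -> CouponUse -> Conversion
  P5: WebVisits <- PriorPurchase <- PriceTier -> CouponUse -> Conversion
  P6: WebVisits <- PriorPurchase -> Conversion
  P7: WebVisits <- CouponUse <- PriceTier -> PriorPurchase -> Conversion
  P8: WebVisits <- CouponUse -> Conversion
The empty set is not sufficient: P1 (WebVisits <- PriceTier -> PriorPurchase -> Conversion) has no collider blocking it and no conditioned non-collider, so it is open.
Try {CouponUse, PriorPurchase}:
  P1: blocked at chain node PriorPurchase ∈ conditioning set.
  P2: blocked at chain node CouponUse ∈ conditioning set.
  P3: blocked at chain node PriorPurchase ∈ conditioning set.
  P4: blocked at chain node CouponUse ∈ conditioning set.
  P5: blocked at chain node PriorPurchase ∈ conditioning set.
  P6: blocked at fork node PriorPurchase ∈ conditioning set.
  P7: blocked at chain node CouponUse ∈ conditioning set.
  P8: blocked at fork node CouponUse ∈ conditioning set.
{CouponUse, PriorPurchase} contains no descendant of WebVisits and blocks every backdoor path.
Every element of {CouponUse, PriorPurchase} is needed (dropping CouponUse leaves P2 open; dropping PriorPurchase leaves P1 open), so no proper subset is valid.
Among all size-2 subsets of the eligible variables, only {CouponUse, PriorPurchase} blocks every backdoor path, so it is the unique smallest valid adjustment set.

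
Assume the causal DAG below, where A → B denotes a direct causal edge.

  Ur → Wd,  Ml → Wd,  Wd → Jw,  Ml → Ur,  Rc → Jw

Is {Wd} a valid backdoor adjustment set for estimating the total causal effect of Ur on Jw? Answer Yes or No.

No

Backdoor paths from Ur to Jw (paths whose first edge points into Ur):
  P1: Ur <- Ml -> Wd -> Jw
Condition 1 (no descendant of Ur in the set): FAILS — Wd is a descendant of Ur.
Condition 2 (every backdoor path blocked by {Wd}):
  P1: blocked at chain node Wd ∈ conditioning set.
{Wd} does not satisfy the backdoor criterion.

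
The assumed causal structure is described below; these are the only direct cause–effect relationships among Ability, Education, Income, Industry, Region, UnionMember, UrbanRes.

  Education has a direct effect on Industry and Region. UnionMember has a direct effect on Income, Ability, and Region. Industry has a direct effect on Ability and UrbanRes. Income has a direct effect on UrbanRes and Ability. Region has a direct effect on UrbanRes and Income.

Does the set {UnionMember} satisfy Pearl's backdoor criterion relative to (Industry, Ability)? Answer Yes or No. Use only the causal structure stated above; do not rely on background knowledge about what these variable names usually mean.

No

Backdoor paths from Industry to Ability (paths whose first edge points into Industry):
  P1: Industry <- Education -> Region <- UnionMember -> Income -> Ability
  P2: Industry <- Education -> Region <- UnionMember -> Ability
  P3: Industry <- Education -> Region -> Income <- UnionMember -> Ability
  P4: Industry <- Education -> Region -> Income -> Ability
  P5: Industry <- Education -> Region -> UrbanRes <- Income <- UnionMember -> Ability
  P6: Industry <- Education -> Region -> UrbanRes <- Income -> Ability
Condition 1 (no descendant of Industry in the set): holds — descendants of Industry are {Ability, UrbanRes}; none are in {UnionMember}.
Condition 2 (every backdoor path blocked by {UnionMember}):
  P1: blocked at collider Region (neither it nor any descendant is in the conditioning set).
  P2: blocked at collider Region (neither it nor any descendant is in the conditioning set).
  P3: blocked at collider Income (neither it nor any descendant is in the conditioning set).
  P4: open — no interior node is in the conditioning set.
  P5: blocked at collider UrbanRes (neither it nor any descendant is in the conditioning set).
  P6: blocked at collider UrbanRes (neither it nor any descendant is in the conditioning set).
{UnionMember} does not satisfy the backdoor criterion.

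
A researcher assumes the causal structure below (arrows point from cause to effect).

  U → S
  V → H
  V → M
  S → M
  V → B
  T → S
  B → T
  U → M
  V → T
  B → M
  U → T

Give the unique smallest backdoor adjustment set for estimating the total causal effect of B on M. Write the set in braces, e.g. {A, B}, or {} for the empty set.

{V}

Variables eligible for adjustment (non-descendants of B, excluding B and M): {H, U, V}.
Backdoor paths from B to M:
  P1: B <- V -> T <- U -> S -> M
  P2: B <- V -> T <- U -> M
  P3: B <- V -> T -> S <- U -> M
  P4: B <- V -> T -> S -> M
  P5: B <- V -> M
The empty set is not sufficient: P4 (B <- V -> T -> S -> M) has no collider blocking it and no conditioned non-collider, so it is open.
Try {V}:
  P1: blocked at fork node V ∈ conditioning set.
  P2: blocked at fork node V ∈ conditioning set.
  P3: blocked at fork node V ∈ conditioning set.
  P4: blocked at fork node V ∈ conditioning set.
  P5: blocked at fork node V ∈ conditioning set.
{V} contains no descendant of B and blocks every backdoor path.
No other singleton works — e.g. {U} leaves P4 open — so {V} is the unique smallest valid adjustment set.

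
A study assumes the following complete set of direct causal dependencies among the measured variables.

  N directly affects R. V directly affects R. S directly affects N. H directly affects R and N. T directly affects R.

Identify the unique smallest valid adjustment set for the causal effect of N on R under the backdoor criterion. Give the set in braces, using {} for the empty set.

{H}

Variables eligible for adjustment (non-descendants of N, excluding N and R): {H, S, T, V}.
Backdoor paths from N to R:
  P1: N <- H -> R
The empty set is not sufficient: P1 (N <- H -> R) has no collider blocking it and no conditioned non-collider, so it is open.
Try {H}:
  P1: blocked at fork node H ∈ conditioning set.
{H} contains no descendant of N and blocks every backdoor path.
No other singleton works — e.g. {V} leaves P1 open — so {H} is the unique smallest valid adjustment set.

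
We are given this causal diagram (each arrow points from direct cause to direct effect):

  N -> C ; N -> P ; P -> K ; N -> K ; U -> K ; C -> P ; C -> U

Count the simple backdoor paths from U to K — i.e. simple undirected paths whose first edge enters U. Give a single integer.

A backdoor path from U to K is any simple undirected path whose first edge points into U (i.e. leaves U via a parent).
Parents of U: {C}.
Enumerating:
  P1: U <- C <- N -> P -> K
  P2: U <- C <- N -> K
  P3: U <- C -> P <- N -> K
  P4: U <- C -> P -> K
That exhausts the simple backdoor paths. Count: 4.

4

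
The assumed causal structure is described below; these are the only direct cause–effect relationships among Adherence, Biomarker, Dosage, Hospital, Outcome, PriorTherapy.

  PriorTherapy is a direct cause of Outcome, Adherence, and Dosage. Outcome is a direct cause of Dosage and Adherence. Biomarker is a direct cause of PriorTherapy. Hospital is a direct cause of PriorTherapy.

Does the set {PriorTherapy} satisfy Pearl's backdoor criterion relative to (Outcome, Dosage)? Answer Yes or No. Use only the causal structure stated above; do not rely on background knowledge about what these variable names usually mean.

Backdoor paths from Outcome to Dosage (paths whose first edge points into Outcome):
  P1: Outcome <- PriorTherapy -> Dosage
Condition 1 (no descendant of Outcome in the set): holds — descendants of Outcome are {Adherence, Dosage}; none are in {PriorTherapy}.
Condition 2 (every backdoor path blocked by {PriorTherapy}):
  P1: blocked at fork node PriorTherapy ∈ conditioning set.
{PriorTherapy} satisfies the backdoor criterion.

Yes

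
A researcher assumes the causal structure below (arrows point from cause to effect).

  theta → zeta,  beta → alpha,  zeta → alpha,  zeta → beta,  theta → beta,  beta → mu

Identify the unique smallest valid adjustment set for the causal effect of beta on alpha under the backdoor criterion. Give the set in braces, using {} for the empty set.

{zeta}

Variables eligible for adjustment (non-descendants of beta, excluding beta and alpha): {theta, zeta}.
Backdoor paths from beta to alpha:
  P1: beta <- theta -> zeta -> alpha
  P2: beta <- zeta -> alpha
The empty set is not sufficient: P1 (beta <- theta -> zeta -> alpha) has no collider blocking it and no conditioned non-collider, so it is open.
Try {zeta}:
  P1: blocked at chain node zeta ∈ conditioning set.
  P2: blocked at fork node zeta ∈ conditioning set.
{zeta} contains no descendant of beta and blocks every backdoor path.
No other singleton works — e.g. {theta} leaves P2 open — so {zeta} is the unique smallest valid adjustment set.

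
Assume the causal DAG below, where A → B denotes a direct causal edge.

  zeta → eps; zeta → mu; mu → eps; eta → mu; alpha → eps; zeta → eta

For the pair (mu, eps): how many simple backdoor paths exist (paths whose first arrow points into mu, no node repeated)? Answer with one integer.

A backdoor path from mu to eps is any simple undirected path whose first edge points into mu (i.e. leaves mu via a parent).
Parents of mu: {eta, zeta}.
Enumerating:
  P1: mu <- zeta -> eps
  P2: mu <- eta <- zeta -> eps
That exhausts the simple backdoor paths. Count: 2.

2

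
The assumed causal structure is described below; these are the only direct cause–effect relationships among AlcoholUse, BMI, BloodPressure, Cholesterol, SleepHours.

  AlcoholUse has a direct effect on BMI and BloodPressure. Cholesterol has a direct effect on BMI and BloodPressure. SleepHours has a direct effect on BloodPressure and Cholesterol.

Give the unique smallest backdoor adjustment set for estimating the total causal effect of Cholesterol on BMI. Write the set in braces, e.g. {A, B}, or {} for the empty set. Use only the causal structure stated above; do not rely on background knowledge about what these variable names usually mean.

Variables eligible for adjustment (non-descendants of Cholesterol, excluding Cholesterol and BMI): {AlcoholUse, SleepHours}.
Backdoor paths from Cholesterol to BMI:
  P1: Cholesterol <- SleepHours -> BloodPressure <- AlcoholUse -> BMI
Each backdoor path contains an unconditioned collider, so every path is already blocked with the empty conditioning set:
  P1: blocked at collider BloodPressure (neither it nor any descendant is in the conditioning set).
The empty set is therefore the unique smallest valid set.

{}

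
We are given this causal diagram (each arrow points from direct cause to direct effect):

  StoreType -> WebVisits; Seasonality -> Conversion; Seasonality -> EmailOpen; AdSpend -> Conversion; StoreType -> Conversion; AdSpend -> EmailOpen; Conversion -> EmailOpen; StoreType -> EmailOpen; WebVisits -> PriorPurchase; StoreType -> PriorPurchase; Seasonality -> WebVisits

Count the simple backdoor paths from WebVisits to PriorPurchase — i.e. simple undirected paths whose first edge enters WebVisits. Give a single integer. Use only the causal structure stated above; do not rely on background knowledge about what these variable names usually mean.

A backdoor path from WebVisits to PriorPurchase is any simple undirected path whose first edge points into WebVisits (i.e. leaves WebVisits via a parent).
Parents of WebVisits: {Seasonality, StoreType}.
Enumerating:
  P1: WebVisits <- StoreType -> PriorPurchase
  P2: WebVisits <- Seasonality -> Conversion <- StoreType -> PriorPurchase
  P3: WebVisits <- Seasonality -> Conversion <- AdSpend -> EmailOpen <- StoreType -> PriorPurchase
  P4: WebVisits <- Seasonality -> Conversion -> EmailOpen <- StoreType -> PriorPurchase
  P5: WebVisits <- Seasonality -> EmailOpen <- StoreType -> PriorPurchase
  P6: WebVisits <- Seasonality -> EmailOpen <- AdSpend -> Conversion <- StoreType -> PriorPurchase
  P7: WebVisits <- Seasonality -> EmailOpen <- Conversion <- StoreType -> PriorPurchase
That exhausts the simple backdoor paths. Count: 7.

7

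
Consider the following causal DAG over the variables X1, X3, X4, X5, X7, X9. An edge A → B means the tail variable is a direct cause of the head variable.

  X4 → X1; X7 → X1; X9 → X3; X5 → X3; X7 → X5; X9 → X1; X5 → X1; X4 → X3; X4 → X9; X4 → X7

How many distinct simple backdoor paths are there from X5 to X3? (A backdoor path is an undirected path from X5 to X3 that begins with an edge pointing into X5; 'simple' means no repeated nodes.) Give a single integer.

A backdoor path from X5 to X3 is any simple undirected path whose first edge points into X5 (i.e. leaves X5 via a parent).
Parents of X5: {X7}.
Enumerating:
  P1: X5 <- X7 <- X4 -> X9 -> X3
  P2: X5 <- X7 <- X4 -> X3
  P3: X5 <- X7 <- X4 -> X1 <- X9 -> X3
  P4: X5 <- X7 -> X1 <- X4 -> X9 -> X3
  P5: X5 <- X7 -> X1 <- X4 -> X3
  P6: X5 <- X7 -> X1 <- X9 <- X4 -> X3
  P7: X5 <- X7 -> X1 <- X9 -> X3
That exhausts the simple backdoor paths. Count: 7.

7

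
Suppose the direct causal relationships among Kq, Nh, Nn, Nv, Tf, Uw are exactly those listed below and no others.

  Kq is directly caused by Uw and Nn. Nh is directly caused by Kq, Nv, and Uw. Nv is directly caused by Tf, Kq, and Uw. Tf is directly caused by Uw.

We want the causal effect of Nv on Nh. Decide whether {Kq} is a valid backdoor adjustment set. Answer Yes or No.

No

Backdoor paths from Nv to Nh (paths whose first edge points into Nv):
  P1: Nv <- Uw -> Kq -> Nh
  P2: Nv <- Uw -> Nh
  P3: Nv <- Tf <- Uw -> Kq -> Nh
  P4: Nv <- Tf <- Uw -> Nh
  P5: Nv <- Kq <- Uw -> Nh
  P6: Nv <- Kq -> Nh
Condition 1 (no descendant of Nv in the set): holds — descendants of Nv are {Nh}; none are in {Kq}.
Condition 2 (every backdoor path blocked by {Kq}):
  P1: blocked at chain node Kq ∈ conditioning set.
  P2: open — no interior node is in the conditioning set.
  P3: blocked at chain node Kq ∈ conditioning set.
  P4: open — no interior node is in the conditioning set.
  P5: blocked at chain node Kq ∈ conditioning set.
  P6: blocked at fork node Kq ∈ conditioning set.
{Kq} does not satisfy the backdoor criterion.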